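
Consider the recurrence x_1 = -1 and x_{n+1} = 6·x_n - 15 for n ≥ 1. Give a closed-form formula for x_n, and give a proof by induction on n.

x_n = -4·6^(n - 1) + 3

Computing the first terms: x_1 = -1, x_2 = -21, x_3 = -141. This suggests x_n = -4·6^(n - 1) + 3.
For the base case n = 1: the formula gives -1 = -1 = x_1.
Suppose the result is true for n = r, so x_r = -4·6^(r - 1) + 3.
Then x_{r+1} = 6·x_r - 15 = 6·(-4·6^(r - 1) + 3) - 15 = -4·6^r + 3 = -4·6^((r+1) - 1) + 3,
which is the claimed formula at n = r+1.
By induction, the statement is established for all n ≥ 1.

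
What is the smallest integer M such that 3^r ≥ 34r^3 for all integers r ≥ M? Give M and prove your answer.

At r = 9: 19683 < 24786, so the inequality fails and M ≥ 10. We prove 3^r ≥ 34r^3 for all r ≥ 10.
When r = 10: 3^r = 59049 and 34r^3 = 34000, so 59049 ≥ 34000.
Suppose the result is true for r = k, so 3^k ≥ 34k^3.
Then 3^(k + 1) = 3·(3^k) ≥ 3·(34k^3).
Also, for k ≥ 10 we have 3·(34k^3) ≥ 34(k+1)^3, since 3 ≥ (1 + 1/k)^3 for all k ≥ 10.
Combining, 3^(k + 1) ≥ 34(k+1)^3.
By the principle of mathematical induction, the result holds for all r ≥ 10.
Hence the smallest such M is 10.

M = 10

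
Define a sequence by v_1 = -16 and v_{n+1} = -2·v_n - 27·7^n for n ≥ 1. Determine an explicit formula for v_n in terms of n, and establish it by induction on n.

Computing the first terms: v_1 = -16, v_2 = -157, v_3 = -1009. This suggests v_n = 5(-2)^(n - 1) - 3·7^n.
When n = 1: the formula gives -16 = -16 = v_1.
Suppose the result is true for n = m, so v_m = 5(-2)^(m - 1) - 3·7^m.
Then v_{m+1} = -2·v_m - 27·7^m = -2·(5(-2)^(m - 1) - 3·7^m) - 27·7^m = 5(-2)^m - 3·7^(m + 1) = 5(-2)^((m+1) - 1) - 3·7^(m+1),
which is the claimed formula at n = m+1.
By induction, the statement is established for all n ≥ 1.

v_n = 5(-2)^(n - 1) - 3·7^n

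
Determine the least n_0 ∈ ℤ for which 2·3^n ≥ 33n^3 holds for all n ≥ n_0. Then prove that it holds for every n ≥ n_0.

n_0 = 9

At n = 8: 13122 < 16896, so the inequality fails and n_0 ≥ 9. We prove 2·3^n ≥ 33n^3 for all n ≥ 9.
Base step (n = 9): 2·3^n = 39366 and 33n^3 = 24057, so 39366 ≥ 24057.
Suppose the result is true for n = j, so 2·3^j ≥ 33j^3.
Then 2·3^(j + 1) = 3·(2·3^j) ≥ 3·(33j^3).
Also, for j ≥ 9 we have 3·(33j^3) ≥ 33(j+1)^3, since 3 ≥ (1 + 1/j)^3 for all j ≥ 9.
Combining, 2·3^(j + 1) ≥ 33(j+1)^3.
By induction, the statement is established for all n ≥ 9.
Hence the smallest such n_0 is 9.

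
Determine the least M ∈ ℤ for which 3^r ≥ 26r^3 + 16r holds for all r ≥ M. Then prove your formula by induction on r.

M = 9

At r = 8: 6561 < 13440, so the inequality fails and M ≥ 9. We prove 3^r ≥ 26r^3 + 16r for all r ≥ 9.
For the base case r = 9: 3^r = 19683 and 26r^3 + 16r = 19098, so 19683 ≥ 19098.
Suppose the result is true for r = j, so 3^j ≥ 26j^3 + 16j.
Then 3^(j + 1) = 3·(3^j) ≥ 3·(26j^3 + 16j).
Also, for j ≥ 9 we have 3·(26j^3 + 16j) ≥ 26(j+1)^3 + 16(j+1), since 3·(26j^3 + 16j) − (26(j+1)^3 + 16(j+1)) = 52j^3 - 78j^2 - 46j - 42, which is nonnegative for all j ≥ 9.
Combining, 3^(j + 1) ≥ 26(j+1)^3 + 16(j+1).
This completes the induction.
Hence the smallest such M is 9.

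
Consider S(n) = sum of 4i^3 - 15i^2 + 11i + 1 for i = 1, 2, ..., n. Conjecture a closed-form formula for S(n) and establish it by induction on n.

We claim S(n) = n(n^3 - 3n^2 - n + 4) for all n ≥ 1.
Base case (n = 1): S(1) = 1, and the closed form gives 1. They agree.
For the inductive step, assume it holds for an arbitrary i ≥ 1, so S(i) = i(i^3 - 3i^2 - i + 4).
Then S(i+1) = S(i) + (4i^3 - 3i^2 - 7i + 1) = (i(i^3 - 3i^2 - i + 4)) + (4i^3 - 3i^2 - 7i + 1).
Simplifying, S(i+1) = (i + 1)(i^3 - 4i + 1) = (i+1)((i+1)^3 - 3(i+1)^2 - (i+1) + 4),
which is the closed form with n = i+1.
By the principle of mathematical induction, the result holds for all n ≥ 1.

S(n) = n(n^3 - 3n^2 - n + 4)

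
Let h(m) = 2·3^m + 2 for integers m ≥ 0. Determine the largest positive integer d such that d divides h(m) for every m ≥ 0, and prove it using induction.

Computing the first values: h(0) = 4 and h(1) = 8; gcd(4, 8) = 4, so d ≤ 4.
We prove 4 | 2·3^m + 2 for all m ≥ 0 by induction on m.
Base case (m = 0): h(0) = 4 = 4·(1), so 4 | h(0).
Suppose the result is true for m = p, i.e. 4 | h(p). Then
h(p+1) = 2·3^(p+1) + 2 = 3·(2·3^p + 2) - 4 = 3·h(p) - 4. The first term is divisible by 4 by the inductive hypothesis, and -4 is divisible by 4. Hence 4 | h(p+1).
By the principle of mathematical induction, the result holds for all m ≥ 0.
Therefore the largest such d is 4.

d = 4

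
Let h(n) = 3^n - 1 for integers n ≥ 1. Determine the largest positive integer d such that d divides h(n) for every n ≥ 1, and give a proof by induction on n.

d = 2

Computing the first values: h(1) = 2 and h(2) = 8; gcd(2, 8) = 2, so d ≤ 2.
We prove 2 | 3^n - 1 for all n ≥ 1 by induction on n.
Base step (n = 1): h(1) = 2 = 2·(1), so 2 | h(1).
Inductive step: assume the claim holds for n = i, i.e. 2 | h(i). Then
3^{i+1} − 1^{i+1} = 3·3^i − 1·1^i = 3·(3^i − 1^i) + (2)·1^i. The first term is divisible by 2 by the inductive hypothesis, and the second term (2)·1^i is divisible by 2 since 2 | 2. Hence 2 | h(i+1).
By induction, the statement is established for all n ≥ 1.
Therefore the largest such d is 2.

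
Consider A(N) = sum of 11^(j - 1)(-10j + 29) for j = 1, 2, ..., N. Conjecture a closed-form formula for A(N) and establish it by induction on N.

A(N) = 11^N(-N + 3) - 3

We claim A(N) = 11^N(-N + 3) - 3 for all N ≥ 1.
For the base case N = 1: A(1) = 19, and the closed form gives 19. They agree.
Inductive step: assume the claim holds for N = j, so A(j) = 11^j(-j + 3) - 3.
Then A(j+1) = A(j) + (11^j(-10j + 19)) = (11^j(-j + 3) - 3) + (11^j(-10j + 19)).
Simplifying, A(j+1) = -11·11^j·j + 22·11^j - 3 = 11^(j+1)(-(j+1) + 3) - 3,
which is the closed form with N = j+1.
This completes the induction.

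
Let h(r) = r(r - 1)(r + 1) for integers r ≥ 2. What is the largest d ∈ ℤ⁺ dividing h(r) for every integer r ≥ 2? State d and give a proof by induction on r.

Computing the first values: h(2) = 6 and h(3) = 24; gcd(6, 24) = 6, so d ≤ 6.
We prove 6 | r(r - 1)(r + 1) for all r ≥ 2 by induction on r.
For the base case r = 2: h(2) = 6 = 6·(1), so 6 | h(2).
Inductive step: assume the claim holds for r = p, i.e. 6 | h(p). Then
h(p+1) − h(p) = p·(p+1)·(p+2) − (p-1)·p·(p+1) = p·(p+1)·[(p+2) − (p-1)] = 3·p·(p+1). The product of 2 consecutive integers is divisible by (2)! = 2, so h(p+1) − h(p) is divisible by 3·2 = 6. By the inductive hypothesis 6 | h(p), hence 6 | h(p+1).
By the principle of mathematical induction, the result holds for all r ≥ 2.
Therefore the largest such d is 6.

d = 6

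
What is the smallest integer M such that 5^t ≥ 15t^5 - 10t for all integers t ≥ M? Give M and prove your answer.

At t = 8: 390625 < 491440, so the inequality fails and M ≥ 9. We prove 5^t ≥ 15t^5 - 10t for all t ≥ 9.
Base step (t = 9): 5^t = 1953125 and 15t^5 - 10t = 885645, so 1953125 ≥ 885645.
Inductive step: assume the claim holds for t = j, so 5^j ≥ 15j^5 - 10j.
Then 5^(j + 1) = 5·(5^j) ≥ 5·(15j^5 - 10j).
Also, for j ≥ 9 we have 5·(15j^5 - 10j) ≥ 15(j+1)^5 - 10(j+1), since 5·(15j^5 - 10j) − (15(j+1)^5 - 10(j+1)) = 60j^5 - 75j^4 - 150j^3 - 150j^2 - 115j - 5, which is nonnegative for all j ≥ 9.
Combining, 5^(j + 1) ≥ 15(j+1)^5 - 10(j+1).
By the principle of mathematical induction, the result holds for all t ≥ 9.
Hence the smallest such M is 9.

M = 9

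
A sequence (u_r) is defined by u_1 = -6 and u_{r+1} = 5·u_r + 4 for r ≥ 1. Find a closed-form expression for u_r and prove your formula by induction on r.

Computing the first terms: u_1 = -6, u_2 = -26, u_3 = -126. This suggests u_r = -5^r - 1.
When r = 1: the formula gives -6 = -6 = u_1.
Inductive step: suppose the statement holds for some p ≥ 1, so u_p = -5^p - 1.
Then u_{p+1} = 5·u_p + 4 = 5·(-5^p - 1) + 4 = -5^(p + 1) - 1,
which is the claimed formula at r = p+1.
This completes the induction.

u_r = -5^r - 1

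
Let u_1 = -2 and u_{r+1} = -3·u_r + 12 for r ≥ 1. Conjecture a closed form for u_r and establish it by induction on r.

u_r = -5(-3)^(r - 1) + 3

Computing the first terms: u_1 = -2, u_2 = 18, u_3 = -42. This suggests u_r = -5(-3)^(r - 1) + 3.
Base case (r = 1): the formula gives -2 = -2 = u_1.
For the inductive step, assume it holds for an arbitrary m ≥ 1, so u_m = -5(-3)^(m - 1) + 3.
Then u_{m+1} = -3·u_m + 12 = -3·(-5(-3)^(m - 1) + 3) + 12 = -5(-3)^m + 3 = -5(-3)^((m+1) - 1) + 3,
which is the claimed formula at r = m+1.
By induction, the statement is established for all r ≥ 1.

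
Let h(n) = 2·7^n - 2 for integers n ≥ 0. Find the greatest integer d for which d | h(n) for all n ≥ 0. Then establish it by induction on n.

Computing the first values: h(0) = 0 and h(1) = 12; gcd(0, 12) = 12, so d ≤ 12.
We prove 12 | 2·7^n - 2 for all n ≥ 0 by induction on n.
When n = 0: h(0) = 0 = 12·(0), so 12 | h(0).
For the inductive step, assume it holds for an arbitrary r ≥ 0, i.e. 12 | h(r). Then
h(r+1) = 2·7^(r+1) - 2 = 7·(2·7^r - 2) + 12 = 7·h(r) + 12. The first term is divisible by 12 by the inductive hypothesis, and 12 is divisible by 12. Hence 12 | h(r+1).
This completes the induction.
Therefore the largest such d is 12.

d = 12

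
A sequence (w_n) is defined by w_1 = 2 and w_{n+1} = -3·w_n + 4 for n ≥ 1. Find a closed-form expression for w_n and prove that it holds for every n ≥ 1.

w_n = (-3)^(n - 1) + 1

Computing the first terms: w_1 = 2, w_2 = -2, w_3 = 10. This suggests w_n = (-3)^(n - 1) + 1.
Base case (n = 1): the formula gives 2 = 2 = w_1.
Suppose the result is true for n = i, so w_i = (-3)^(i - 1) + 1.
Then w_{i+1} = -3·w_i + 4 = -3·((-3)^(i - 1) + 1) + 4 = (-3)^i + 1 = (-3)^((i+1) - 1) + 1,
which is the claimed formula at n = i+1.
By induction, the statement is established for all n ≥ 1.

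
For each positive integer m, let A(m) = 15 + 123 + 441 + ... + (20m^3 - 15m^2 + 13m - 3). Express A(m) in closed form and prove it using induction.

A(m) = m(5m^3 + 5m^2 + 4m + 1)

We claim A(m) = m(5m^3 + 5m^2 + 4m + 1) for all m ≥ 1.
When m = 1: A(1) = 15, and the closed form gives 15. They agree.
Inductive step: suppose the statement holds for some j ≥ 1, so A(j) = j(5j^3 + 5j^2 + 4j + 1).
Then A(j+1) = A(j) + (20j^3 + 45j^2 + 43j + 15) = (j(5j^3 + 5j^2 + 4j + 1)) + (20j^3 + 45j^2 + 43j + 15).
Simplifying, A(j+1) = (j + 1)(5j^3 + 20j^2 + 29j + 15) = (j+1)(5(j+1)^3 + 5(j+1)^2 + 4(j+1) + 1),
which is the closed form with m = j+1.
This completes the induction.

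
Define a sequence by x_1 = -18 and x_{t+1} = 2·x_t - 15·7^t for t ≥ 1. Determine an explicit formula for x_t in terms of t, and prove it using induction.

Computing the first terms: x_1 = -18, x_2 = -141, x_3 = -1017. This suggests x_t = 3·2^(t - 1) - 3·7^t.
Base step (t = 1): the formula gives -18 = -18 = x_1.
Inductive step: assume the claim holds for t = p, so x_p = 3·2^(p - 1) - 3·7^p.
Then x_{p+1} = 2·x_p - 15·7^p = 2·(3·2^(p - 1) - 3·7^p) - 15·7^p = 3·2^p - 3·7^(p + 1) = 3·2^((p+1) - 1) - 3·7^(p+1),
which is the claimed formula at t = p+1.
This completes the induction.

x_t = 3·2^(t - 1) - 3·7^t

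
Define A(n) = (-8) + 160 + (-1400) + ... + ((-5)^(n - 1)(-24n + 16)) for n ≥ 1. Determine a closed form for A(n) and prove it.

A(n) = 2(-5)^n(2n - 1) + 2

We claim A(n) = 2(-5)^n(2n - 1) + 2 for all n ≥ 1.
For the base case n = 1: A(1) = -8, and the closed form gives -8. They agree.
For the inductive step, assume it holds for an arbitrary m ≥ 1, so A(m) = 2(-5)^m(2m - 1) + 2.
Then A(m+1) = A(m) + ((-5)^m(-24m - 8)) = (2(-5)^m(2m - 1) + 2) + ((-5)^m(-24m - 8)).
Simplifying, A(m+1) = -20(-5)^m·m - 10(-5)^m + 2 = 2(-5)^(m+1)(2(m+1) - 1) + 2,
which is the closed form with n = m+1.
By induction, the statement is established for all n ≥ 1.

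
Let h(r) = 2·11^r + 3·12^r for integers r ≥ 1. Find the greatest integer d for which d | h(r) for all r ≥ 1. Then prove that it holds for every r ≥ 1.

d = 2

Computing the first values: h(1) = 58 and h(2) = 674; gcd(58, 674) = 2, so d ≤ 2.
We prove 2 | 2·11^r + 3·12^r for all r ≥ 1 by induction on r.
For the base case r = 1: h(1) = 58 = 2·(29), so 2 | h(1).
Inductive step: assume the claim holds for r = p, i.e. 2 | h(p). Then
h(p+1) − 12·h(p) = (2·11^(p+1) + 3·12^(p+1)) − 12·(2·11^p + 3·12^p) = (2)·11^p·(11 − 12) = (-2)·11^p. Since 2 | h(p) by the inductive hypothesis, 2 | 12·h(p); and 2 | -2 since -2 = 2·-1. Therefore 2 | h(p+1).
By the principle of mathematical induction, the result holds for all r ≥ 1.
Therefore the largest such d is 2.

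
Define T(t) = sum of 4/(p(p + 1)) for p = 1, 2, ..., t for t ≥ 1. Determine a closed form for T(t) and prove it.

T(t) = 4t/(t + 1)

We claim T(t) = 4t/(t + 1) for all t ≥ 1.
When t = 1: T(1) = 2, and the closed form gives 2. They agree.
For the inductive step, assume it holds for an arbitrary p ≥ 1, so T(p) = 4p/(p + 1).
Then T(p+1) = T(p) + (4/((p + 1)(p + 2))) = (4p/(p + 1)) + (4/((p + 1)(p + 2))).
Simplifying, T(p+1) = 4(p + 1)/(p + 2) = 4(p+1)/((p+1) + 1),
which is the closed form with t = p+1.
By the principle of mathematical induction, the result holds for all t ≥ 1.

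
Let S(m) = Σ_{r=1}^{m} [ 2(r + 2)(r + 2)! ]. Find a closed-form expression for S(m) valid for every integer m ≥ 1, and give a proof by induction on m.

We claim S(m) = 2(m + 3)! - 12 for all m ≥ 1.
Base step (m = 1): S(1) = 36, and the closed form gives 36. They agree.
Suppose the result is true for m = r, so S(r) = 2(r + 3)! - 12.
Then S(r+1) = S(r) + (2(r + 3)(r + 3)!) = (2(r + 3)! - 12) + (2(r + 3)(r + 3)!).
Simplifying, S(r+1) = 2((r+1) + 3)! - 12,
which is the closed form with m = r+1.
This completes the induction.

S(m) = 2(m + 3)! - 12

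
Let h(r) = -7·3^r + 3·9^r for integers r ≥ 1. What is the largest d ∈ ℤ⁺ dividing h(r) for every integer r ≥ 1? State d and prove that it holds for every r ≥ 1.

Computing the first values: h(1) = 6 and h(2) = 180; gcd(6, 180) = 6, so d ≤ 6.
We prove 6 | -7·3^r + 3·9^r for all r ≥ 1 by induction on r.
Base step (r = 1): h(1) = 6 = 6·(1), so 6 | h(1).
Suppose the result is true for r = m, i.e. 6 | h(m). Then
h(m+1) − 9·h(m) = (-7·3^(m+1) + 3·9^(m+1)) − 9·(-7·3^m + 3·9^m) = (-7)·3^m·(3 − 9) = (42)·3^m. Since 6 | h(m) by the inductive hypothesis, 6 | 9·h(m); and 6 | 42 since 42 = 6·7. Therefore 6 | h(m+1).
By the principle of mathematical induction, the result holds for all r ≥ 1.
Therefore the largest such d is 6.

d = 6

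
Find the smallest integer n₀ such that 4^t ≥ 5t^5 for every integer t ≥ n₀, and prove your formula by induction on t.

n₀ = 10

At t = 9: 262144 < 295245, so the inequality fails and n₀ ≥ 10. We prove 4^t ≥ 5t^5 for all t ≥ 10.
When t = 10: 4^t = 1048576 and 5t^5 = 500000, so 1048576 ≥ 500000.
Inductive step: suppose the statement holds for some p ≥ 10, so 4^p ≥ 5p^5.
Then 4^(p + 1) = 4·(4^p) ≥ 4·(5p^5).
Also, for p ≥ 10 we have 4·(5p^5) ≥ 5(p+1)^5, since 4 ≥ (1 + 1/p)^5 for all p ≥ 10.
Combining, 4^(p + 1) ≥ 5(p+1)^5.
By induction, the statement is established for all t ≥ 10.
Hence the smallest such n₀ is 10.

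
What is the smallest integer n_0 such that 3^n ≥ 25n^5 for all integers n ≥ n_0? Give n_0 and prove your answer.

At n = 15: 14348907 < 18984375, so the inequality fails and n_0 ≥ 16. We prove 3^n ≥ 25n^5 for all n ≥ 16.
For the base case n = 16: 3^n = 43046721 and 25n^5 = 26214400, so 43046721 ≥ 26214400.
Inductive step: assume the claim holds for n = r, so 3^r ≥ 25r^5.
Then 3^(r + 1) = 3·(3^r) ≥ 3·(25r^5).
Also, for r ≥ 16 we have 3·(25r^5) ≥ 25(r+1)^5, since 3 ≥ (1 + 1/r)^5 for all r ≥ 16.
Combining, 3^(r + 1) ≥ 25(r+1)^5.
This completes the induction.
Hence the smallest such n_0 is 16.

n_0 = 16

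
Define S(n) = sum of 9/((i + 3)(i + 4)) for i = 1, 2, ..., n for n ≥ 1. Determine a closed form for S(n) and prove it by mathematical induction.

We claim S(n) = 9n/(4(n + 4)) for all n ≥ 1.
For the base case n = 1: S(1) = 9/20, and the closed form gives 9/20. They agree.
Inductive step: assume the claim holds for n = i, so S(i) = 9i/(4(i + 4)).
Then S(i+1) = S(i) + (9/((i + 4)(i + 5))) = (9i/(4(i + 4))) + (9/((i + 4)(i + 5))).
Simplifying, S(i+1) = 9(i + 1)/(4(i + 5)) = 9(i+1)/(4((i+1) + 4)),
which is the closed form with n = i+1.
Hence, by induction on n, the claim holds for every n ≥ 1.

S(n) = 9n/(4(n + 4))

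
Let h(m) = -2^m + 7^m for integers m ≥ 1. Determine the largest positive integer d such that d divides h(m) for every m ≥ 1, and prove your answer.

d = 5

Computing the first values: h(1) = 5 and h(2) = 45; gcd(5, 45) = 5, so d ≤ 5.
We prove 5 | -2^m + 7^m for all m ≥ 1 by induction on m.
For the base case m = 1: h(1) = 5 = 5·(1), so 5 | h(1).
Inductive step: assume the claim holds for m = i, i.e. 5 | h(i). Then
7^{i+1} − 2^{i+1} = 7·7^i − 2·2^i = 7·(7^i − 2^i) + (5)·2^i. The first term is divisible by 5 by the inductive hypothesis, and the second term (5)·2^i is divisible by 5 since 5 | 5. Hence 5 | h(i+1).
Hence, by induction on m, the claim holds for every m ≥ 1.
Therefore the largest such d is 5.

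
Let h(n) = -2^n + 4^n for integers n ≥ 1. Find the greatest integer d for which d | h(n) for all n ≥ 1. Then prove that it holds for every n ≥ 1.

Computing the first values: h(1) = 2 and h(2) = 12; gcd(2, 12) = 2, so d ≤ 2.
We prove 2 | -2^n + 4^n for all n ≥ 1 by induction on n.
For the base case n = 1: h(1) = 2 = 2·(1), so 2 | h(1).
For the inductive step, assume it holds for an arbitrary p ≥ 1, i.e. 2 | h(p). Then
4^{p+1} − 2^{p+1} = 4·4^p − 2·2^p = 4·(4^p − 2^p) + (2)·2^p. The first term is divisible by 2 by the inductive hypothesis, and the second term (2)·2^p is divisible by 2 since 2 | 2. Hence 2 | h(p+1).
This completes the induction.
Therefore the largest such d is 2.

d = 2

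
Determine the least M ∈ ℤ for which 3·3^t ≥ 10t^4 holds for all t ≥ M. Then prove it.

At t = 9: 59049 < 65610, so the inequality fails and M ≥ 10. We prove 3·3^t ≥ 10t^4 for all t ≥ 10.
When t = 10: 3·3^t = 177147 and 10t^4 = 100000, so 177147 ≥ 100000.
Inductive step: assume the claim holds for t = i, so 3·3^i ≥ 10i^4.
Then 3·3^(i + 1) = 3·(3·3^i) ≥ 3·(10i^4).
Also, for i ≥ 10 we have 3·(10i^4) ≥ 10(i+1)^4, since 3 ≥ (1 + 1/i)^4 for all i ≥ 10.
Combining, 3·3^(i + 1) ≥ 10(i+1)^4.
By induction, the statement is established for all t ≥ 10.
Hence the smallest such M is 10.

M = 10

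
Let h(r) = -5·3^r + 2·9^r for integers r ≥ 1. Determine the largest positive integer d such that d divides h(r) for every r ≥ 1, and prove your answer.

d = 3

Computing the first values: h(1) = 3 and h(2) = 117; gcd(3, 117) = 3, so d ≤ 3.
We prove 3 | -5·3^r + 2·9^r for all r ≥ 1 by induction on r.
When r = 1: h(1) = 3 = 3·(1), so 3 | h(1).
Suppose the result is true for r = k, i.e. 3 | h(k). Then
h(k+1) − 9·h(k) = (-5·3^(k+1) + 2·9^(k+1)) − 9·(-5·3^k + 2·9^k) = (-5)·3^k·(3 − 9) = (30)·3^k. Since 3 | h(k) by the inductive hypothesis, 3 | 9·h(k); and 3 | 30 since 30 = 3·10. Therefore 3 | h(k+1).
This completes the induction.
Therefore the largest such d is 3.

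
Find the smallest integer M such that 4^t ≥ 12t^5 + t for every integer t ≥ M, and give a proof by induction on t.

At t = 10: 1048576 < 1200010, so the inequality fails and M ≥ 11. We prove 4^t ≥ 12t^5 + t for all t ≥ 11.
Base step (t = 11): 4^t = 4194304 and 12t^5 + t = 1932623, so 4194304 ≥ 1932623.
Inductive step: suppose the statement holds for some m ≥ 11, so 4^m ≥ 12m^5 + m.
Then 4^(m + 1) = 4·(4^m) ≥ 4·(12m^5 + m).
Also, for m ≥ 11 we have 4·(12m^5 + m) ≥ 12(m+1)^5 + (m+1), since 4·(12m^5 + m) − (12(m+1)^5 + (m+1)) = 36m^5 - 60m^4 - 120m^3 - 120m^2 - 57m - 13, which is nonnegative for all m ≥ 11.
Combining, 4^(m + 1) ≥ 12(m+1)^5 + (m+1).
This completes the induction.
Hence the smallest such M is 11.

M = 11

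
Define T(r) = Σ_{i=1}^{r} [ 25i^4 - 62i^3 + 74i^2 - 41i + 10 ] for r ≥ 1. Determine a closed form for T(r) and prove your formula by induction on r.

T(r) = r(5r^4 - 3r^3 + 2r^2 + r + 1)

We claim T(r) = r(5r^4 - 3r^3 + 2r^2 + r + 1) for all r ≥ 1.
When r = 1: T(1) = 6, and the closed form gives 6. They agree.
For the inductive step, assume it holds for an arbitrary i ≥ 1, so T(i) = i(5i^4 - 3i^3 + 2i^2 + i + 1).
Then T(i+1) = T(i) + (25i^4 + 38i^3 + 38i^2 + 21i + 6) = (i(5i^4 - 3i^3 + 2i^2 + i + 1)) + (25i^4 + 38i^3 + 38i^2 + 21i + 6).
Simplifying, T(i+1) = (i + 1)(5i^4 + 17i^3 + 23i^2 + 16i + 6) = (i+1)(5(i+1)^4 - 3(i+1)^3 + 2(i+1)^2 + (i+1) + 1),
which is the closed form with r = i+1.
Hence, by induction on r, the claim holds for every r ≥ 1.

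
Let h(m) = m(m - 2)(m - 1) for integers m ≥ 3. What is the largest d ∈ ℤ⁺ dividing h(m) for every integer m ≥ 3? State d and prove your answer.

d = 6

Computing the first values: h(3) = 6 and h(4) = 24; gcd(6, 24) = 6, so d ≤ 6.
We prove 6 | m(m - 2)(m - 1) for all m ≥ 3 by induction on m.
Base case (m = 3): h(3) = 6 = 6·(1), so 6 | h(3).
Suppose the result is true for m = k, i.e. 6 | h(k). Then
h(k+1) − h(k) = (k-1)·k·(k+1) − (k-2)·(k-1)·k = (k-1)·k·[(k+1) − (k-2)] = 3·(k-1)·k. The product of 2 consecutive integers is divisible by (2)! = 2, so h(k+1) − h(k) is divisible by 3·2 = 6. By the inductive hypothesis 6 | h(k), hence 6 | h(k+1).
By induction, the statement is established for all m ≥ 3.
Therefore the largest such d is 6.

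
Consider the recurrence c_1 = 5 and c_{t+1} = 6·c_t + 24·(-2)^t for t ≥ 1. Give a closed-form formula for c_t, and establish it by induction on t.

Computing the first terms: c_1 = 5, c_2 = -18, c_3 = -12. This suggests c_t = -3(-2)^t - 6^(t - 1).
Base step (t = 1): the formula gives 5 = 5 = c_1.
Inductive step: suppose the statement holds for some j ≥ 1, so c_j = -3(-2)^j - 6^(j - 1).
Then c_{j+1} = 6·c_j + 24·(-2)^j = 6·(-3(-2)^j - 6^(j - 1)) + 24·(-2)^j = -3(-2)^(j + 1) - 6^j = -3(-2)^(j+1) - 6^((j+1) - 1),
which is the claimed formula at t = j+1.
This completes the induction.

c_t = -3(-2)^t - 6^(t - 1)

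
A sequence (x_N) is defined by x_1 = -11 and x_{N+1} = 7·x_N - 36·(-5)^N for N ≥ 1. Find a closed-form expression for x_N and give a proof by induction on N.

x_N = 3(-5)^N + 4·7^(N - 1)

Computing the first terms: x_1 = -11, x_2 = 103, x_3 = -179. This suggests x_N = 3(-5)^N + 4·7^(N - 1).
Base case (N = 1): the formula gives -11 = -11 = x_1.
Suppose the result is true for N = m, so x_m = 3(-5)^m + 4·7^(m - 1).
Then x_{m+1} = 7·x_m - 36·(-5)^m = 7·(3(-5)^m + 4·7^(m - 1)) - 36·(-5)^m = 3(-5)^(m + 1) + 4·7^m = 3(-5)^(m+1) + 4·7^((m+1) - 1),
which is the claimed formula at N = m+1.
By induction, the statement is established for all N ≥ 1.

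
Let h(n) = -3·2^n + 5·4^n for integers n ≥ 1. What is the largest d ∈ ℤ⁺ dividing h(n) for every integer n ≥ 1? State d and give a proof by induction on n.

d = 2

Computing the first values: h(1) = 14 and h(2) = 68; gcd(14, 68) = 2, so d ≤ 2.
We prove 2 | -3·2^n + 5·4^n for all n ≥ 1 by induction on n.
Base case (n = 1): h(1) = 14 = 2·(7), so 2 | h(1).
For the inductive step, assume it holds for an arbitrary k ≥ 1, i.e. 2 | h(k). Then
h(k+1) − 4·h(k) = (-3·2^(k+1) + 5·4^(k+1)) − 4·(-3·2^k + 5·4^k) = (-3)·2^k·(2 − 4) = (6)·2^k. Since 2 | h(k) by the inductive hypothesis, 2 | 4·h(k); and 2 | 6 since 6 = 2·3. Therefore 2 | h(k+1).
This completes the induction.
Therefore the largest such d is 2.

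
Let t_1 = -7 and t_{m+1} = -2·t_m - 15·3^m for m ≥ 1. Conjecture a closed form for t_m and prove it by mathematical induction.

Computing the first terms: t_1 = -7, t_2 = -31, t_3 = -73. This suggests t_m = -(-2)^m - 3^(m + 1).
When m = 1: the formula gives -7 = -7 = t_1.
For the inductive step, assume it holds for an arbitrary j ≥ 1, so t_j = -(-2)^j - 3^(j + 1).
Then t_{j+1} = -2·t_j - 15·3^j = -2·(-(-2)^j - 3^(j + 1)) - 15·3^j = -(-2)^(j + 1) - 3^(j + 2) = -(-2)^(j+1) - 3^((j+1) + 1),
which is the claimed formula at m = j+1.
Hence, by induction on m, the claim holds for every m ≥ 1.

t_m = -(-2)^m - 3^(m + 1)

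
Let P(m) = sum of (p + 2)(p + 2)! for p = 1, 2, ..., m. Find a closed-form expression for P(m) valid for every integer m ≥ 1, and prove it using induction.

P(m) = (m + 3)! - 6

We claim P(m) = (m + 3)! - 6 for all m ≥ 1.
Base case (m = 1): P(1) = 18, and the closed form gives 18. They agree.
Inductive step: assume the claim holds for m = p, so P(p) = (p + 3)! - 6.
Then P(p+1) = P(p) + ((p + 3)(p + 3)!) = ((p + 3)! - 6) + ((p + 3)(p + 3)!).
Simplifying, P(p+1) = ((p+1) + 3)! - 6,
which is the closed form with m = p+1.
By induction, the statement is established for all m ≥ 1.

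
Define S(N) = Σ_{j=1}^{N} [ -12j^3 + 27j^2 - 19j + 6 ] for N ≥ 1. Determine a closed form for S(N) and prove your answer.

We claim S(N) = -N(3N^3 - 3N^2 - N - 1) for all N ≥ 1.
Base case (N = 1): S(1) = 2, and the closed form gives 2. They agree.
Inductive step: suppose the statement holds for some j ≥ 1, so S(j) = j(-3j^3 + 3j^2 + j + 1).
Then S(j+1) = S(j) + (-12j^3 - 9j^2 - j + 2) = (j(-3j^3 + 3j^2 + j + 1)) + (-12j^3 - 9j^2 - j + 2).
Simplifying, S(j+1) = -(j + 1)(3j^3 + 6j^2 + 2j - 2) = -(j+1)(3(j+1)^3 - 3(j+1)^2 - (j+1) - 1),
which is the closed form with N = j+1.
By induction, the statement is established for all N ≥ 1.

S(N) = -N(3N^3 - 3N^2 - N - 1)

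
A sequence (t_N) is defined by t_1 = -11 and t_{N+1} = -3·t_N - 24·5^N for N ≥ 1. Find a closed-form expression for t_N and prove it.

Computing the first terms: t_1 = -11, t_2 = -87, t_3 = -339. This suggests t_N = 4(-3)^(N - 1) - 3·5^N.
Base case (N = 1): the formula gives -11 = -11 = t_1.
Inductive step: suppose the statement holds for some m ≥ 1, so t_m = 4(-3)^(m - 1) - 3·5^m.
Then t_{m+1} = -3·t_m - 24·5^m = -3·(4(-3)^(m - 1) - 3·5^m) - 24·5^m = 4(-3)^m - 3·5^(m + 1) = 4(-3)^((m+1) - 1) - 3·5^(m+1),
which is the claimed formula at N = m+1.
By induction, the statement is established for all N ≥ 1.

t_N = 4(-3)^(N - 1) - 3·5^N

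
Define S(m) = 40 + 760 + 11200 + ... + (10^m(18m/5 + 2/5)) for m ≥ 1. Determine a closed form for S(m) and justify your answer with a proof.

S(m) = 4·10^m·m

We claim S(m) = 4·10^m·m for all m ≥ 1.
When m = 1: S(1) = 40, and the closed form gives 40. They agree.
For the inductive step, assume it holds for an arbitrary k ≥ 1, so S(k) = 4·10^k·k.
Then S(k+1) = S(k) + (10^k(36k + 40)) = (4·10^k·k) + (10^k(36k + 40)).
Simplifying, S(k+1) = 40·10^k(k + 1) = 4·10^(k+1)·(k+1),
which is the closed form with m = k+1.
By the principle of mathematical induction, the result holds for all m ≥ 1.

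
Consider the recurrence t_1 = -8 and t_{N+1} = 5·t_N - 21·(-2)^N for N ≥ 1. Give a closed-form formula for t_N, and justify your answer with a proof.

Computing the first terms: t_1 = -8, t_2 = 2, t_3 = -74. This suggests t_N = 3(-2)^N - 2·5^(N - 1).
When N = 1: the formula gives -8 = -8 = t_1.
Inductive step: assume the claim holds for N = j, so t_j = 3(-2)^j - 2·5^(j - 1).
Then t_{j+1} = 5·t_j - 21·(-2)^j = 5·(3(-2)^j - 2·5^(j - 1)) - 21·(-2)^j = 3(-2)^(j + 1) - 2·5^j = 3(-2)^(j+1) - 2·5^((j+1) - 1),
which is the claimed formula at N = j+1.
This completes the induction.

t_N = 3(-2)^N - 2·5^(N - 1)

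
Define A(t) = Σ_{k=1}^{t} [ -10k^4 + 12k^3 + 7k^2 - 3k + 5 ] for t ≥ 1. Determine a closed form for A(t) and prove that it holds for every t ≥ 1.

We claim A(t) = -t(2t^4 + 2t^3 - 5t^2 - 5t - 5) for all t ≥ 1.
When t = 1: A(1) = 11, and the closed form gives 11. They agree.
For the inductive step, assume it holds for an arbitrary k ≥ 1, so A(k) = k(-2k^4 - 2k^3 + 5k^2 + 5k + 5).
Then A(k+1) = A(k) + (-10k^4 - 28k^3 - 17k^2 + 7k + 11) = (k(-2k^4 - 2k^3 + 5k^2 + 5k + 5)) + (-10k^4 - 28k^3 - 17k^2 + 7k + 11).
Simplifying, A(k+1) = -(k + 1)(2k^4 + 10k^3 + 13k^2 - k - 11) = -(k+1)(2(k+1)^4 + 2(k+1)^3 - 5(k+1)^2 - 5(k+1) - 5),
which is the closed form with t = k+1.
Hence, by induction on t, the claim holds for every t ≥ 1.

A(t) = -t(2t^4 + 2t^3 - 5t^2 - 5t - 5)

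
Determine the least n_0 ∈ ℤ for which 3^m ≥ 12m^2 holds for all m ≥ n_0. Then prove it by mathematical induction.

At m = 5: 243 < 300, so the inequality fails and n_0 ≥ 6. We prove 3^m ≥ 12m^2 for all m ≥ 6.
For the base case m = 6: 3^m = 729 and 12m^2 = 432, so 729 ≥ 432.
Inductive step: assume the claim holds for m = p, so 3^p ≥ 12p^2.
Then 3^(p + 1) = 3·(3^p) ≥ 3·(12p^2).
Also, for p ≥ 6 we have 3·(12p^2) ≥ 12(p+1)^2, since 3 ≥ (1 + 1/p)^2 for all p ≥ 6.
Combining, 3^(p + 1) ≥ 12(p+1)^2.
This completes the induction.
Hence the smallest such n_0 is 6.

n_0 = 6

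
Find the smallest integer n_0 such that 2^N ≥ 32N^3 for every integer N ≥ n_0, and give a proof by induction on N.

n_0 = 18

At N = 17: 131072 < 157216, so the inequality fails and n_0 ≥ 18. We prove 2^N ≥ 32N^3 for all N ≥ 18.
When N = 18: 2^N = 262144 and 32N^3 = 186624, so 262144 ≥ 186624.
Suppose the result is true for N = k, so 2^k ≥ 32k^3.
Then 2^(k + 1) = 2·(2^k) ≥ 2·(32k^3).
Also, for k ≥ 18 we have 2·(32k^3) ≥ 32(k+1)^3, since 2 ≥ (1 + 1/k)^3 for all k ≥ 18.
Combining, 2^(k + 1) ≥ 32(k+1)^3.
By the principle of mathematical induction, the result holds for all N ≥ 18.
Hence the smallest such n_0 is 18.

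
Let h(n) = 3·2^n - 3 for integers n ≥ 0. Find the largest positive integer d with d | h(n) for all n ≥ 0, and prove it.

d = 3

Computing the first values: h(0) = 0 and h(1) = 3; gcd(0, 3) = 3, so d ≤ 3.
We prove 3 | 3·2^n - 3 for all n ≥ 0 by induction on n.
Base case (n = 0): h(0) = 0 = 3·(0), so 3 | h(0).
For the inductive step, assume it holds for an arbitrary m ≥ 0, i.e. 3 | h(m). Then
h(m+1) = 3·2^(m+1) - 3 = 2·(3·2^m - 3) + 3 = 2·h(m) + 3. The first term is divisible by 3 by the inductive hypothesis, and 3 is divisible by 3. Hence 3 | h(m+1).
This completes the induction.
Therefore the largest such d is 3.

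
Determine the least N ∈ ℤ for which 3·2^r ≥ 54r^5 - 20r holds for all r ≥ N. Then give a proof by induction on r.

N = 29

At r = 28: 805306368 < 929359312, so the inequality fails and N ≥ 29. We prove 3·2^r ≥ 54r^5 - 20r for all r ≥ 29.
Base case (r = 29): 3·2^r = 1610612736 and 54r^5 - 20r = 1107601466, so 1610612736 ≥ 1107601466.
Suppose the result is true for r = k, so 3·2^k ≥ 54k^5 - 20k.
Then 3·2^(k + 1) = 2·(3·2^k) ≥ 2·(54k^5 - 20k).
Also, for k ≥ 29 we have 2·(54k^5 - 20k) ≥ 54(k+1)^5 - 20(k+1), since 2·(54k^5 - 20k) − (54(k+1)^5 - 20(k+1)) = 54k^5 - 270k^4 - 540k^3 - 540k^2 - 290k - 34, which is nonnegative for all k ≥ 29.
Combining, 3·2^(k + 1) ≥ 54(k+1)^5 - 20(k+1).
This completes the induction.
Hence the smallest such N is 29.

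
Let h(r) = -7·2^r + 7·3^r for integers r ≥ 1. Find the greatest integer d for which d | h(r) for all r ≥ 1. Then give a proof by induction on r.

Computing the first values: h(1) = 7 and h(2) = 35; gcd(7, 35) = 7, so d ≤ 7.
We prove 7 | -7·2^r + 7·3^r for all r ≥ 1 by induction on r.
Base step (r = 1): h(1) = 7 = 7·(1), so 7 | h(1).
Inductive step: assume the claim holds for r = p, i.e. 7 | h(p). Then
h(p+1) − 3·h(p) = (-7·2^(p+1) + 7·3^(p+1)) − 3·(-7·2^p + 7·3^p) = (-7)·2^p·(2 − 3) = (7)·2^p. Since 7 | h(p) by the inductive hypothesis, 7 | 3·h(p); and 7 | 7 since 7 = 7·1. Therefore 7 | h(p+1).
Hence, by induction on r, the claim holds for every r ≥ 1.
Therefore the largest such d is 7.

d = 7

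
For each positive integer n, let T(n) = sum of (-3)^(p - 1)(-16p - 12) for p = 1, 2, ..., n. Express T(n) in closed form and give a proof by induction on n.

T(n) = 4(-3)^n(n + 1) - 4

We claim T(n) = 4(-3)^n(n + 1) - 4 for all n ≥ 1.
For the base case n = 1: T(1) = -28, and the closed form gives -28. They agree.
Inductive step: assume the claim holds for n = p, so T(p) = 4(-3)^p(p + 1) - 4.
Then T(p+1) = T(p) + ((-3)^p(-16p - 28)) = (4(-3)^p(p + 1) - 4) + ((-3)^p(-16p - 28)).
Simplifying, T(p+1) = -12(-3)^p·p - 24(-3)^p - 4 = 4(-3)^(p+1)((p+1) + 1) - 4,
which is the closed form with n = p+1.
Hence, by induction on n, the claim holds for every n ≥ 1.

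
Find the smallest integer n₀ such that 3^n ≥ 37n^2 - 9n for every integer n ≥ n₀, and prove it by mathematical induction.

n₀ = 7

At n = 6: 729 < 1278, so the inequality fails and n₀ ≥ 7. We prove 3^n ≥ 37n^2 - 9n for all n ≥ 7.
When n = 7: 3^n = 2187 and 37n^2 - 9n = 1750, so 2187 ≥ 1750.
Inductive step: assume the claim holds for n = p, so 3^p ≥ 37p^2 - 9p.
Then 3^(p + 1) = 3·(3^p) ≥ 3·(37p^2 - 9p).
Also, for p ≥ 7 we have 3·(37p^2 - 9p) ≥ 37(p+1)^2 - 9(p+1), since 3·(37p^2 - 9p) − (37(p+1)^2 - 9(p+1)) = 74p^2 - 92p - 28, which is nonnegative for all p ≥ 7.
Combining, 3^(p + 1) ≥ 37(p+1)^2 - 9(p+1).
By induction, the statement is established for all n ≥ 7.
Hence the smallest such n₀ is 7.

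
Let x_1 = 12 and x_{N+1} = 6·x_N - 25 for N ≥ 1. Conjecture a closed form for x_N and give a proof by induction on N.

Computing the first terms: x_1 = 12, x_2 = 47, x_3 = 257. This suggests x_N = 7·6^(N - 1) + 5.
When N = 1: the formula gives 12 = 12 = x_1.
Inductive step: assume the claim holds for N = m, so x_m = 7·6^(m - 1) + 5.
Then x_{m+1} = 6·x_m - 25 = 6·(7·6^(m - 1) + 5) - 25 = 7·6^m + 5 = 7·6^((m+1) - 1) + 5,
which is the claimed formula at N = m+1.
Hence, by induction on N, the claim holds for every N ≥ 1.

x_N = 7·6^(N - 1) + 5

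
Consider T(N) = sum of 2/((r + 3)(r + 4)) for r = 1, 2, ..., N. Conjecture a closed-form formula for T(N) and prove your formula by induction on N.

We claim T(N) = N/(2(N + 4)) for all N ≥ 1.
For the base case N = 1: T(1) = 1/10, and the closed form gives 1/10. They agree.
Inductive step: assume the claim holds for N = r, so T(r) = r/(2(r + 4)).
Then T(r+1) = T(r) + (2/((r + 4)(r + 5))) = (r/(2(r + 4))) + (2/((r + 4)(r + 5))).
Simplifying, T(r+1) = (r + 1)/(2(r + 5)) = (r+1)/(2((r+1) + 4)),
which is the closed form with N = r+1.
By the principle of mathematical induction, the result holds for all N ≥ 1.

T(N) = N/(2(N + 4))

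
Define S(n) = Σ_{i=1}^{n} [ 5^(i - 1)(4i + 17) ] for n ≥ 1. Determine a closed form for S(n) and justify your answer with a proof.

S(n) = 5^n(n + 4) - 4

We claim S(n) = 5^n(n + 4) - 4 for all n ≥ 1.
Base case (n = 1): S(1) = 21, and the closed form gives 21. They agree.
Suppose the result is true for n = i, so S(i) = 5^i(i + 4) - 4.
Then S(i+1) = S(i) + (5^i(4i + 21)) = (5^i(i + 4) - 4) + (5^i(4i + 21)).
Simplifying, S(i+1) = 5^(i + 1)i + 5^(i + 2) - 4 = 5^(i+1)((i+1) + 4) - 4,
which is the closed form with n = i+1.
By the principle of mathematical induction, the result holds for all n ≥ 1.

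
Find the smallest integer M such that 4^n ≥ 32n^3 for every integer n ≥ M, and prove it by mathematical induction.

At n = 6: 4096 < 6912, so the inequality fails and M ≥ 7. We prove 4^n ≥ 32n^3 for all n ≥ 7.
Base step (n = 7): 4^n = 16384 and 32n^3 = 10976, so 16384 ≥ 10976.
Inductive step: suppose the statement holds for some k ≥ 7, so 4^k ≥ 32k^3.
Then 4^(k + 1) = 4·(4^k) ≥ 4·(32k^3).
Also, for k ≥ 7 we have 4·(32k^3) ≥ 32(k+1)^3, since 4 ≥ (1 + 1/k)^3 for all k ≥ 7.
Combining, 4^(k + 1) ≥ 32(k+1)^3.
By induction, the statement is established for all n ≥ 7.
Hence the smallest such M is 7.

M = 7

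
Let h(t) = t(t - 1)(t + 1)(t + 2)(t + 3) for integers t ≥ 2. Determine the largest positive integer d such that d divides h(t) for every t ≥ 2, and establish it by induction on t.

Computing the first values: h(2) = 120 and h(3) = 720; gcd(120, 720) = 120, so d ≤ 120.
We prove 120 | t(t - 1)(t + 1)(t + 2)(t + 3) for all t ≥ 2 by induction on t.
Base case (t = 2): h(2) = 120 = 120·(1), so 120 | h(2).
Inductive step: suppose the statement holds for some i ≥ 2, i.e. 120 | h(i). Then
h(i+1) − h(i) = i·(i+1)·(i+2)·(i+3)·(i+4) − (i-1)·i·(i+1)·(i+2)·(i+3) = i·(i+1)·(i+2)·(i+3)·[(i+4) − (i-1)] = 5·i·(i+1)·(i+2)·(i+3). The product of 4 consecutive integers is divisible by (4)! = 24, so h(i+1) − h(i) is divisible by 5·24 = 120. By the inductive hypothesis 120 | h(i), hence 120 | h(i+1).
This completes the induction.
Therefore the largest such d is 120.

d = 120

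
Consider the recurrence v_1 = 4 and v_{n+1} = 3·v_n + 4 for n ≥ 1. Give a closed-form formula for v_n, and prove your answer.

v_n = 2·3^n - 2

Computing the first terms: v_1 = 4, v_2 = 16, v_3 = 52. This suggests v_n = 2·3^n - 2.
Base step (n = 1): the formula gives 4 = 4 = v_1.
Inductive step: suppose the statement holds for some k ≥ 1, so v_k = 2·3^k - 2.
Then v_{k+1} = 3·v_k + 4 = 3·(2·3^k - 2) + 4 = 2·3^(k + 1) - 2,
which is the claimed formula at n = k+1.
Hence, by induction on n, the claim holds for every n ≥ 1.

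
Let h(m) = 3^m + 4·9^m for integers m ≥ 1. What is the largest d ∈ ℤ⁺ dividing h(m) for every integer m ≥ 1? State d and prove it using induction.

d = 3

Computing the first values: h(1) = 39 and h(2) = 333; gcd(39, 333) = 3, so d ≤ 3.
We prove 3 | 3^m + 4·9^m for all m ≥ 1 by induction on m.
Base step (m = 1): h(1) = 39 = 3·(13), so 3 | h(1).
Inductive step: suppose the statement holds for some r ≥ 1, i.e. 3 | h(r). Then
h(r+1) − 9·h(r) = (3^(r+1) + 4·9^(r+1)) − 9·(3^r + 4·9^r) = (1)·3^r·(3 − 9) = (-6)·3^r. Since 3 | h(r) by the inductive hypothesis, 3 | 9·h(r); and 3 | -6 since -6 = 3·-2. Therefore 3 | h(r+1).
Hence, by induction on m, the claim holds for every m ≥ 1.
Therefore the largest such d is 3.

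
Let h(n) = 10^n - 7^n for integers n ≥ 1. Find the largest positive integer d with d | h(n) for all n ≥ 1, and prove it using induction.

d = 3

Computing the first values: h(1) = 3 and h(2) = 51; gcd(3, 51) = 3, so d ≤ 3.
We prove 3 | 10^n - 7^n for all n ≥ 1 by induction on n.
Base step (n = 1): h(1) = 3 = 3·(1), so 3 | h(1).
Inductive step: suppose the statement holds for some r ≥ 1, i.e. 3 | h(r). Then
10^{r+1} − 7^{r+1} = 10·10^r − 7·7^r = 10·(10^r − 7^r) + (3)·7^r. The first term is divisible by 3 by the inductive hypothesis, and the second term (3)·7^r is divisible by 3 since 3 | 3. Hence 3 | h(r+1).
By the principle of mathematical induction, the result holds for all n ≥ 1.
Therefore the largest such d is 3.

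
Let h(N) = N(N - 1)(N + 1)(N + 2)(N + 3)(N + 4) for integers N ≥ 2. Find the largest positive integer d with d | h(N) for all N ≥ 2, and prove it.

Computing the first values: h(2) = 720 and h(3) = 5040; gcd(720, 5040) = 720, so d ≤ 720.
We prove 720 | N(N - 1)(N + 1)(N + 2)(N + 3)(N + 4) for all N ≥ 2 by induction on N.
Base step (N = 2): h(2) = 720 = 720·(1), so 720 | h(2).
For the inductive step, assume it holds for an arbitrary k ≥ 2, i.e. 720 | h(k). Then
h(k+1) − h(k) = k·(k+1)·(k+2)·(k+3)·(k+4)·(k+5) − (k-1)·k·(k+1)·(k+2)·(k+3)·(k+4) = k·(k+1)·(k+2)·(k+3)·(k+4)·[(k+5) − (k-1)] = 6·k·(k+1)·(k+2)·(k+3)·(k+4). The product of 5 consecutive integers is divisible by (5)! = 120, so h(k+1) − h(k) is divisible by 6·120 = 720. By the inductive hypothesis 720 | h(k), hence 720 | h(k+1).
Hence, by induction on N, the claim holds for every N ≥ 2.
Therefore the largest such d is 720.

d = 720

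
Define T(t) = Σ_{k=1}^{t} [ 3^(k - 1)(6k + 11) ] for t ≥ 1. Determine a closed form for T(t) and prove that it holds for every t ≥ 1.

We claim T(t) = 3^t(3t + 4) - 4 for all t ≥ 1.
Base case (t = 1): T(1) = 17, and the closed form gives 17. They agree.
For the inductive step, assume it holds for an arbitrary k ≥ 1, so T(k) = 3^k(3k + 4) - 4.
Then T(k+1) = T(k) + (3^k(6k + 17)) = (3^k(3k + 4) - 4) + (3^k(6k + 17)).
Simplifying, T(k+1) = 9·3^k·k + 21·3^k - 4 = 3^(k+1)(3(k+1) + 4) - 4,
which is the closed form with t = k+1.
By induction, the statement is established for all t ≥ 1.

T(t) = 3^t(3t + 4) - 4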